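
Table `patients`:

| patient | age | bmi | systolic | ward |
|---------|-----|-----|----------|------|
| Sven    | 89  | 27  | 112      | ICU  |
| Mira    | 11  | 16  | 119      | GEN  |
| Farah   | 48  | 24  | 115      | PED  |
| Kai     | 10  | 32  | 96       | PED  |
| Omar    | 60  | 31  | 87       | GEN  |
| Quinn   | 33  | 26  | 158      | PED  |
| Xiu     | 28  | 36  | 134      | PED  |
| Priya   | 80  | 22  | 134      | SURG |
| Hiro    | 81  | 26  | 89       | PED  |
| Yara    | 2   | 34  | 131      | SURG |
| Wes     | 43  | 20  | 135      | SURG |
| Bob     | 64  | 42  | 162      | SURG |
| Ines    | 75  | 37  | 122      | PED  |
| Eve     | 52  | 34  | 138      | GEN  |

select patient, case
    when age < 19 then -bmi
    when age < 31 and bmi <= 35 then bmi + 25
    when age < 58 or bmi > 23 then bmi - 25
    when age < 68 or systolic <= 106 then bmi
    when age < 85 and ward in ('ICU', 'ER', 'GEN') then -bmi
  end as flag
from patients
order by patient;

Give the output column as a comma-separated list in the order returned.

17, 9, -1, 1, 12, -32, -16, 6, NULL, 1, 2, -5, 11, -34

patient=Bob: age < 58 or bmi > 23 → 17
patient=Eve: age < 58 or bmi > 23 → 9
patient=Farah: age < 58 or bmi > 23 → -1
patient=Hiro: age < 58 or bmi > 23 → 1
patient=Ines: age < 58 or bmi > 23 → 12
patient=Kai: age < 19 → -32
patient=Mira: age < 19 → -16
patient=Omar: age < 58 or bmi > 23 → 6
patient=Priya: (no match → NULL) → NULL
patient=Quinn: age < 58 or bmi > 23 → 1
patient=Sven: age < 58 or bmi > 23 → 2
patient=Wes: age < 58 or bmi > 23 → -5
patient=Xiu: age < 58 or bmi > 23 → 11
patient=Yara: age < 19 → -34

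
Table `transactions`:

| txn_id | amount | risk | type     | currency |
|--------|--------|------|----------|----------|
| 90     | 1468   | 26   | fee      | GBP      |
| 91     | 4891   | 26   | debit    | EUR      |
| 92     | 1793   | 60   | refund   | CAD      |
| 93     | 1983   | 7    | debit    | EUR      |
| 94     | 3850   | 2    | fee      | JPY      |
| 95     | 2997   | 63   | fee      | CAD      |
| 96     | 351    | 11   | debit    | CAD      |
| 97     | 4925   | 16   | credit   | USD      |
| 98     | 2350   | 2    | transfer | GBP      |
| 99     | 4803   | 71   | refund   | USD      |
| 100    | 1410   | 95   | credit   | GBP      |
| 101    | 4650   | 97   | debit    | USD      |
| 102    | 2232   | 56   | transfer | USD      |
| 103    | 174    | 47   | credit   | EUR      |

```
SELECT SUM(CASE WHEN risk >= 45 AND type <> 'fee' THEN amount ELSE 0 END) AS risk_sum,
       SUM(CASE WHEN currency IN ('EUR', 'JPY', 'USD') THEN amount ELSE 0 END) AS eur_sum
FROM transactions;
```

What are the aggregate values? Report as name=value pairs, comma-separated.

[risk_sum: risk >= 45 AND type <> 'fee']
txn_id=90: ✗
txn_id=91: ✗
txn_id=92: ✓ → 1793
txn_id=93: ✗
txn_id=94: ✗
txn_id=95: ✗
txn_id=96: ✗
txn_id=97: ✗
txn_id=98: ✗
txn_id=99: ✓ → 4803
txn_id=100: ✓ → 1410
txn_id=101: ✓ → 4650
txn_id=102: ✓ → 2232
txn_id=103: ✓ → 174
risk_sum = 1793 + 4803 + 1410 + 4650 + 2232 + 174 = 15062
—
[eur_sum: currency IN ('EUR', 'JPY', 'USD')]
txn_id=90: ✗
txn_id=91: ✓ → 4891
txn_id=92: ✗
txn_id=93: ✓ → 1983
txn_id=94: ✓ → 3850
txn_id=95: ✗
txn_id=96: ✗
txn_id=97: ✓ → 4925
txn_id=98: ✗
txn_id=99: ✓ → 4803
txn_id=100: ✗
txn_id=101: ✓ → 4650
txn_id=102: ✓ → 2232
txn_id=103: ✓ → 174
eur_sum = 4891 + 1983 + 3850 + 4925 + 4803 + 4650 + 2232 + 174 = 27508

risk_sum=15062, eur_sum=27508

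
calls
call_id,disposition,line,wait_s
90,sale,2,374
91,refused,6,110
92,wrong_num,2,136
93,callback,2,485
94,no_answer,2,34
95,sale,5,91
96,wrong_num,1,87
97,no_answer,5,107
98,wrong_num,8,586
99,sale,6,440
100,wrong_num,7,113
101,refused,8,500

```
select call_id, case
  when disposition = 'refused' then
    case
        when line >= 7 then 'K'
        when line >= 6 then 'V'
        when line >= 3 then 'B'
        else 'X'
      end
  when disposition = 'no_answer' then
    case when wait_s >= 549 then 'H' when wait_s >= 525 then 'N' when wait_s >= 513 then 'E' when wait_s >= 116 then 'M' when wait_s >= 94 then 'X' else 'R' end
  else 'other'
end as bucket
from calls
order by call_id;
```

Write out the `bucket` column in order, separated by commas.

other, V, other, other, R, other, other, X, other, other, other, K

call_id=90: disposition='sale' → outer ELSE → other
call_id=91: disposition='refused' → inner[line >= 6] → V
call_id=92: disposition='wrong_num' → outer ELSE → other
call_id=93: disposition='callback' → outer ELSE → other
call_id=94: disposition='no_answer' → inner[ELSE] → R
call_id=95: disposition='sale' → outer ELSE → other
call_id=96: disposition='wrong_num' → outer ELSE → other
call_id=97: disposition='no_answer' → inner[wait_s >= 94] → X
call_id=98: disposition='wrong_num' → outer ELSE → other
call_id=99: disposition='sale' → outer ELSE → other
call_id=100: disposition='wrong_num' → outer ELSE → other
call_id=101: disposition='refused' → inner[line >= 7] → K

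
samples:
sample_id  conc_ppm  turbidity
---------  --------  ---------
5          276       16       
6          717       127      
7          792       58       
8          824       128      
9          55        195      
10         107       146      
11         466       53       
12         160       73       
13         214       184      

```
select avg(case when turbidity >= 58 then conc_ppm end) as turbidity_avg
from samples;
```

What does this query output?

sample_id=5: ✗
sample_id=6: ✓ → 717
sample_id=7: ✓ → 792
sample_id=8: ✓ → 824
sample_id=9: ✓ → 55
sample_id=10: ✓ → 107
sample_id=11: ✗
sample_id=12: ✓ → 160
sample_id=13: ✓ → 214
turbidity_avg = (717 + 792 + 824 + 55 + 107 + 160 + 214) / 7 = 409.8571428571

409.8571428571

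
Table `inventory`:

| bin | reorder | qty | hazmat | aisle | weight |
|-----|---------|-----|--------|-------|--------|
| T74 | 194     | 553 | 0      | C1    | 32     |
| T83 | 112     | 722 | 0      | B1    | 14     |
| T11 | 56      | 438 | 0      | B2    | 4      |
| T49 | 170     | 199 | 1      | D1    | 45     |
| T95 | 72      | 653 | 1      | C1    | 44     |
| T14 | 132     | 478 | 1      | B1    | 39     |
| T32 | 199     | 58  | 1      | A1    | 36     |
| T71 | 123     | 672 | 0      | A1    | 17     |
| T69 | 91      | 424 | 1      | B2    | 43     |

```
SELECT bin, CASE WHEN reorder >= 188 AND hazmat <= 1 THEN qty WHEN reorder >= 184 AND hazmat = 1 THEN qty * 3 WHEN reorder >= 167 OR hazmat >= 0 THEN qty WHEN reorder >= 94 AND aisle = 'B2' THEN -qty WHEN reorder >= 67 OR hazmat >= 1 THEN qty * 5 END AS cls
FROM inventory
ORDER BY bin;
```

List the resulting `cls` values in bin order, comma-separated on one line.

bin=T11: reorder >= 167 OR hazmat >= 0 → 438
bin=T14: reorder >= 167 OR hazmat >= 0 → 478
bin=T32: reorder >= 188 AND hazmat <= 1 → 58
bin=T49: reorder >= 167 OR hazmat >= 0 → 199
bin=T69: reorder >= 167 OR hazmat >= 0 → 424
bin=T71: reorder >= 167 OR hazmat >= 0 → 672
bin=T74: reorder >= 188 AND hazmat <= 1 → 553
bin=T83: reorder >= 167 OR hazmat >= 0 → 722
bin=T95: reorder >= 167 OR hazmat >= 0 → 653

438, 478, 58, 199, 424, 672, 553, 722, 653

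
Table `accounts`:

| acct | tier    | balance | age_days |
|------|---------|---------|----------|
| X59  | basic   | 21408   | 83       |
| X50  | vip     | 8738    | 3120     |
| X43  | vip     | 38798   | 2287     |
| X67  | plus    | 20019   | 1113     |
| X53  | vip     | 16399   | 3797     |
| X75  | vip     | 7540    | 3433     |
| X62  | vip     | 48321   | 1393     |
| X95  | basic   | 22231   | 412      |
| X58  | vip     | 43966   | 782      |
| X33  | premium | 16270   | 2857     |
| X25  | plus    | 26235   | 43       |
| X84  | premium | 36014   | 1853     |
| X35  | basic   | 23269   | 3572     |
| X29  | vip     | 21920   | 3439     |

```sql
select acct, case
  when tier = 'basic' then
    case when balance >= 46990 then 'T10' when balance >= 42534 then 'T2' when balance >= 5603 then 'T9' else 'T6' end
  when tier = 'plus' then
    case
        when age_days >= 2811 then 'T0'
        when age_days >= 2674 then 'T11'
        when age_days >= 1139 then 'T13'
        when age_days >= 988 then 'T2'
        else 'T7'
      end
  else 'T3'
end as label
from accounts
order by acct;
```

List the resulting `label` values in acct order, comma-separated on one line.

T7, T3, T3, T9, T3, T3, T3, T3, T9, T3, T2, T3, T3, T9

acct=X25: tier='plus' → inner[ELSE] → T7
acct=X29: tier='vip' → outer ELSE → T3
acct=X33: tier='premium' → outer ELSE → T3
acct=X35: tier='basic' → inner[balance >= 5603] → T9
acct=X43: tier='vip' → outer ELSE → T3
acct=X50: tier='vip' → outer ELSE → T3
acct=X53: tier='vip' → outer ELSE → T3
acct=X58: tier='vip' → outer ELSE → T3
acct=X59: tier='basic' → inner[balance >= 5603] → T9
acct=X62: tier='vip' → outer ELSE → T3
acct=X67: tier='plus' → inner[age_days >= 988] → T2
acct=X75: tier='vip' → outer ELSE → T3
acct=X84: tier='premium' → outer ELSE → T3
acct=X95: tier='basic' → inner[balance >= 5603] → T9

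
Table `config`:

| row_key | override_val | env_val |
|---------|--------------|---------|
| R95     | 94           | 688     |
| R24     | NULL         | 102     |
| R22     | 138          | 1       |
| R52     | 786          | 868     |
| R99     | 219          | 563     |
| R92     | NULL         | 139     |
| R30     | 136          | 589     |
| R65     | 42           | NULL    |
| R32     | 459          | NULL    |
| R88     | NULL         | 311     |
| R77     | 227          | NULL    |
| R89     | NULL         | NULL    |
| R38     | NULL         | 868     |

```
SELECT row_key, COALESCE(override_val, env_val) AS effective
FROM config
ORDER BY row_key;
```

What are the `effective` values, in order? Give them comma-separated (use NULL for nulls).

row_key=R22: override_val=138 → 138
row_key=R24: override_val=NULL, env_val=102 → 102
row_key=R30: override_val=136 → 136
row_key=R32: override_val=459 → 459
row_key=R38: override_val=NULL, env_val=868 → 868
row_key=R52: override_val=786 → 786
row_key=R65: override_val=42 → 42
row_key=R77: override_val=227 → 227
row_key=R88: override_val=NULL, env_val=311 → 311
row_key=R89: override_val=NULL, env_val=NULL (all NULL) → NULL
row_key=R92: override_val=NULL, env_val=139 → 139
row_key=R95: override_val=94 → 94
row_key=R99: override_val=219 → 219

138, 102, 136, 459, 868, 786, 42, 227, 311, NULL, 139, 94, 219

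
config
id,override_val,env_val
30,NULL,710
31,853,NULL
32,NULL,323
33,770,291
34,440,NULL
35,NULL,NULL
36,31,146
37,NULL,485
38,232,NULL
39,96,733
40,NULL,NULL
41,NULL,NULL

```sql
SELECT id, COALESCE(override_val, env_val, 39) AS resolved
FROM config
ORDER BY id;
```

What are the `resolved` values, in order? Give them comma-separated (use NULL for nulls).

710, 853, 323, 770, 440, 39, 31, 485, 232, 96, 39, 39

id=30: override_val=NULL, env_val=710 → 710
id=31: override_val=853 → 853
id=32: override_val=NULL, env_val=323 → 323
id=33: override_val=770 → 770
id=34: override_val=440 → 440
id=35: override_val=NULL, env_val=NULL, → literal 39 → 39
id=36: override_val=31 → 31
id=37: override_val=NULL, env_val=485 → 485
id=38: override_val=232 → 232
id=39: override_val=96 → 96
id=40: override_val=NULL, env_val=NULL, → literal 39 → 39
id=41: override_val=NULL, env_val=NULL, → literal 39 → 39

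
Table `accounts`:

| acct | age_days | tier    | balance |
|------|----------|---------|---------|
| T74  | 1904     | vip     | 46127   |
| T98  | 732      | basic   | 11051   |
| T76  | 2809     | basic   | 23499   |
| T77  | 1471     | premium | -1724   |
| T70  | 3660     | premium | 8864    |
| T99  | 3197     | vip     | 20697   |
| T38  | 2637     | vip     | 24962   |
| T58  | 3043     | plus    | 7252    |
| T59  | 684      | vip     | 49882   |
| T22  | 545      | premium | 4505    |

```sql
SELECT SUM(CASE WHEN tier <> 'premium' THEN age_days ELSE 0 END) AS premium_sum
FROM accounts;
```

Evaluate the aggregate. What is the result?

15006

acct=T74: ✓ → 1904
acct=T98: ✓ → 732
acct=T76: ✓ → 2809
acct=T77: ✗
acct=T70: ✗
acct=T99: ✓ → 3197
acct=T38: ✓ → 2637
acct=T58: ✓ → 3043
acct=T59: ✓ → 684
acct=T22: ✗
premium_sum = 1904 + 732 + 2809 + 3197 + 2637 + 3043 + 684 = 15006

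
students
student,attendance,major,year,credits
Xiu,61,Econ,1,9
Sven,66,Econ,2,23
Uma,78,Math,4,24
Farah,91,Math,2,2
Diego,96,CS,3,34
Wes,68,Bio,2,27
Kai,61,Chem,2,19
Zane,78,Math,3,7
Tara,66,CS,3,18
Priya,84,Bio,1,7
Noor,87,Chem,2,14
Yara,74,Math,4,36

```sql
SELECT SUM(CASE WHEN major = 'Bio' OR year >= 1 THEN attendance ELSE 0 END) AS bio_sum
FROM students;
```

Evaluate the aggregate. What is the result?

910

student=Xiu: ✓ → 61
student=Sven: ✓ → 66
student=Uma: ✓ → 78
student=Farah: ✓ → 91
student=Diego: ✓ → 96
student=Wes: ✓ → 68
student=Kai: ✓ → 61
student=Zane: ✓ → 78
student=Tara: ✓ → 66
student=Priya: ✓ → 84
student=Noor: ✓ → 87
student=Yara: ✓ → 74
bio_sum = 61 + 66 + 78 + 91 + 96 + 68 + 61 + 78 + 66 + 84 + 87 + 74 = 910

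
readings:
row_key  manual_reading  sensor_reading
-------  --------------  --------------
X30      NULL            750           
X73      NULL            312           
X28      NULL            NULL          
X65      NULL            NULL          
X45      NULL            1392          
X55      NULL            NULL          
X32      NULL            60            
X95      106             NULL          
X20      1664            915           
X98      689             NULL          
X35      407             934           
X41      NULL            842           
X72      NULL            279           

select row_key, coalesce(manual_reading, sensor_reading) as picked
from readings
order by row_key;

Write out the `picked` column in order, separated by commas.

row_key=X20: manual_reading=1664 → 1664
row_key=X28: manual_reading=NULL, sensor_reading=NULL (all NULL) → NULL
row_key=X30: manual_reading=NULL, sensor_reading=750 → 750
row_key=X32: manual_reading=NULL, sensor_reading=60 → 60
row_key=X35: manual_reading=407 → 407
row_key=X41: manual_reading=NULL, sensor_reading=842 → 842
row_key=X45: manual_reading=NULL, sensor_reading=1392 → 1392
row_key=X55: manual_reading=NULL, sensor_reading=NULL (all NULL) → NULL
row_key=X65: manual_reading=NULL, sensor_reading=NULL (all NULL) → NULL
row_key=X72: manual_reading=NULL, sensor_reading=279 → 279
row_key=X73: manual_reading=NULL, sensor_reading=312 → 312
row_key=X95: manual_reading=106 → 106
row_key=X98: manual_reading=689 → 689

1664, NULL, 750, 60, 407, 842, 1392, NULL, NULL, 279, 312, 106, 689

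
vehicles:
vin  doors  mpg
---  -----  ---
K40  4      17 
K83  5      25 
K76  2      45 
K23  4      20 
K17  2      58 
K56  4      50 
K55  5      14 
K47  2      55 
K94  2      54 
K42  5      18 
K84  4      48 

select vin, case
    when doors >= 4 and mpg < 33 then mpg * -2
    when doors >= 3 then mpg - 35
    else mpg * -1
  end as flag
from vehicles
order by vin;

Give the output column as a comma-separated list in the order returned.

vin=K17: ELSE → -58
vin=K23: doors >= 4 and mpg < 33 → -40
vin=K40: doors >= 4 and mpg < 33 → -34
vin=K42: doors >= 4 and mpg < 33 → -36
vin=K47: ELSE → -55
vin=K55: doors >= 4 and mpg < 33 → -28
vin=K56: doors >= 3 → 15
vin=K76: ELSE → -45
vin=K83: doors >= 4 and mpg < 33 → -50
vin=K84: doors >= 3 → 13
vin=K94: ELSE → -54

-58, -40, -34, -36, -55, -28, 15, -45, -50, 13, -54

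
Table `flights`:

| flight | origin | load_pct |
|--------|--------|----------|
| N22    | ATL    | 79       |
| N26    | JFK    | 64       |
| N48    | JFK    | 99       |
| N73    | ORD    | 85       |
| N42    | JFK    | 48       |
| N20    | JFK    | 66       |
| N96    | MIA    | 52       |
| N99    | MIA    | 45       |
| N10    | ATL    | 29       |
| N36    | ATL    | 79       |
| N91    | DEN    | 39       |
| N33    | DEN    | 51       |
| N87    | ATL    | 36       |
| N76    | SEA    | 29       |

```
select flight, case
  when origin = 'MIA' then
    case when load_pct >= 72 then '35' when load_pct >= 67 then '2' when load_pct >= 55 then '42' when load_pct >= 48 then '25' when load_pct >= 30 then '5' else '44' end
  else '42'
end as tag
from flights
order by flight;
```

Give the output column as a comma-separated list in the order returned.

flight=N10: origin='ATL' → outer ELSE → 42
flight=N20: origin='JFK' → outer ELSE → 42
flight=N22: origin='ATL' → outer ELSE → 42
flight=N26: origin='JFK' → outer ELSE → 42
flight=N33: origin='DEN' → outer ELSE → 42
flight=N36: origin='ATL' → outer ELSE → 42
flight=N42: origin='JFK' → outer ELSE → 42
flight=N48: origin='JFK' → outer ELSE → 42
flight=N73: origin='ORD' → outer ELSE → 42
flight=N76: origin='SEA' → outer ELSE → 42
flight=N87: origin='ATL' → outer ELSE → 42
flight=N91: origin='DEN' → outer ELSE → 42
flight=N96: origin='MIA' → inner[load_pct >= 48] → 25
flight=N99: origin='MIA' → inner[load_pct >= 30] → 5

42, 42, 42, 42, 42, 42, 42, 42, 42, 42, 42, 42, 25, 5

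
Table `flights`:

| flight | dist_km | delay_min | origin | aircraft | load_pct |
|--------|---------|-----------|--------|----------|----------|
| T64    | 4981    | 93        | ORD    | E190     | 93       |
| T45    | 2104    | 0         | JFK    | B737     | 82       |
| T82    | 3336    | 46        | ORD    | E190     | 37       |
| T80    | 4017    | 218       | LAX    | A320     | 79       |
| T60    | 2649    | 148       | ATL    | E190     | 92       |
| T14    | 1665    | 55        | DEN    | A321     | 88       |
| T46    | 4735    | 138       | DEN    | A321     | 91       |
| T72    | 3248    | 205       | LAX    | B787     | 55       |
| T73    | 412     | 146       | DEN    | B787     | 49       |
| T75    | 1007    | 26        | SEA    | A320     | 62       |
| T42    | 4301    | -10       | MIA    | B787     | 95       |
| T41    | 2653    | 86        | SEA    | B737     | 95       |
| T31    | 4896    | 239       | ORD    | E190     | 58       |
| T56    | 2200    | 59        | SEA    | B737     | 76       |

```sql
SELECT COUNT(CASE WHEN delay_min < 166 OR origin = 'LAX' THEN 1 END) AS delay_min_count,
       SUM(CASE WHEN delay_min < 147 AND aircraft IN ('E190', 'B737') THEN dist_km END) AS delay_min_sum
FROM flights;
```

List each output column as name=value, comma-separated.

delay_min_count=13, delay_min_sum=15274

[delay_min_count: delay_min < 166 OR origin = 'LAX']
flight=T64: ✓ → 1
flight=T45: ✓ → 1
flight=T82: ✓ → 1
flight=T80: ✓ → 1
flight=T60: ✓ → 1
flight=T14: ✓ → 1
flight=T46: ✓ → 1
flight=T72: ✓ → 1
flight=T73: ✓ → 1
flight=T75: ✓ → 1
flight=T42: ✓ → 1
flight=T41: ✓ → 1
flight=T31: ✗
flight=T56: ✓ → 1
delay_min_count = COUNT(1, 1, 1, 1, 1, 1, 1, 1, 1, 1, 1, 1, 1) = 13
—
[delay_min_sum: delay_min < 147 AND aircraft IN ('E190', 'B737')]
flight=T64: ✓ → 4981
flight=T45: ✓ → 2104
flight=T82: ✓ → 3336
flight=T80: ✗
flight=T60: ✗
flight=T14: ✗
flight=T46: ✗
flight=T72: ✗
flight=T73: ✗
flight=T75: ✗
flight=T42: ✗
flight=T41: ✓ → 2653
flight=T31: ✗
flight=T56: ✓ → 2200
delay_min_sum = 4981 + 2104 + 3336 + 2653 + 2200 = 15274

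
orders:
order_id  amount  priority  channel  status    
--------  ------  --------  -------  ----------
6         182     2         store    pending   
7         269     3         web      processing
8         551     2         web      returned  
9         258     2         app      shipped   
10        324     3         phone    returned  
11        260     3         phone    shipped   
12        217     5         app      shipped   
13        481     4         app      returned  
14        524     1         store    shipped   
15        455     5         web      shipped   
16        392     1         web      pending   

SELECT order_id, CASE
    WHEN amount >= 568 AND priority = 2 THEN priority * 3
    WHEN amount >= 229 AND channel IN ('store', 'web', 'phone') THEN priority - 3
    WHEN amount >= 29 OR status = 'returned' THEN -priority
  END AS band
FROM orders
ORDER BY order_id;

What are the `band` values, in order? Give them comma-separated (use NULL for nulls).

order_id=6: amount >= 29 OR status = 'returned' → -2
order_id=7: amount >= 229 AND channel IN ('store', 'web', 'phone') → 0
order_id=8: amount >= 229 AND channel IN ('store', 'web', 'phone') → -1
order_id=9: amount >= 29 OR status = 'returned' → -2
order_id=10: amount >= 229 AND channel IN ('store', 'web', 'phone') → 0
order_id=11: amount >= 229 AND channel IN ('store', 'web', 'phone') → 0
order_id=12: amount >= 29 OR status = 'returned' → -5
order_id=13: amount >= 29 OR status = 'returned' → -4
order_id=14: amount >= 229 AND channel IN ('store', 'web', 'phone') → -2
order_id=15: amount >= 229 AND channel IN ('store', 'web', 'phone') → 2
order_id=16: amount >= 229 AND channel IN ('store', 'web', 'phone') → -2

-2, 0, -1, -2, 0, 0, -5, -4, -2, 2, -2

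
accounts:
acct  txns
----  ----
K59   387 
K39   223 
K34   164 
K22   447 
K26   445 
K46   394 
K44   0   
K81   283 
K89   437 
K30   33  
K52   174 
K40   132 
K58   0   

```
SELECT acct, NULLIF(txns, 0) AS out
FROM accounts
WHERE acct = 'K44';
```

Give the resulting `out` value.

NULL

acct = K44: txns=0.
txns=0 vs 0: equal → NULL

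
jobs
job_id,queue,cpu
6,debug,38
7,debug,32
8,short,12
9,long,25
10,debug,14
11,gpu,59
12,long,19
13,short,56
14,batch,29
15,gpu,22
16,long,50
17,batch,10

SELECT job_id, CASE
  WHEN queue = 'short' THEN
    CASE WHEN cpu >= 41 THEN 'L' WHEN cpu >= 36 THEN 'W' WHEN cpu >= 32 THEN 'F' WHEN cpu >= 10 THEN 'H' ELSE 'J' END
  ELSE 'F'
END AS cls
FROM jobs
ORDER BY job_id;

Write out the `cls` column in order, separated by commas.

job_id=6: queue='debug' → outer ELSE → F
job_id=7: queue='debug' → outer ELSE → F
job_id=8: queue='short' → inner[cpu >= 10] → H
job_id=9: queue='long' → outer ELSE → F
job_id=10: queue='debug' → outer ELSE → F
job_id=11: queue='gpu' → outer ELSE → F
job_id=12: queue='long' → outer ELSE → F
job_id=13: queue='short' → inner[cpu >= 41] → L
job_id=14: queue='batch' → outer ELSE → F
job_id=15: queue='gpu' → outer ELSE → F
job_id=16: queue='long' → outer ELSE → F
job_id=17: queue='batch' → outer ELSE → F

F, F, H, F, F, F, F, L, F, F, F, F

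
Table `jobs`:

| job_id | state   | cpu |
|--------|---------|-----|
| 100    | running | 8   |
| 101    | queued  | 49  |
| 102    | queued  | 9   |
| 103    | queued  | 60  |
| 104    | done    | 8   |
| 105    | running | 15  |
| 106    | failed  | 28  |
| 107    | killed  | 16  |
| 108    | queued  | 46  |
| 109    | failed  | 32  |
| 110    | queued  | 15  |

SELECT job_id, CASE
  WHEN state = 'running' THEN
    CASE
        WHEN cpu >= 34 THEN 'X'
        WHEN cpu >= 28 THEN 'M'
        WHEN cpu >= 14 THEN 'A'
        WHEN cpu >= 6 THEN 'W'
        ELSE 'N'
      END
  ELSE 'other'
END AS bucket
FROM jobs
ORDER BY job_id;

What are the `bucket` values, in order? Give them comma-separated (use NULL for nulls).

job_id=100: state='running' → inner[cpu >= 6] → W
job_id=101: state='queued' → outer ELSE → other
job_id=102: state='queued' → outer ELSE → other
job_id=103: state='queued' → outer ELSE → other
job_id=104: state='done' → outer ELSE → other
job_id=105: state='running' → inner[cpu >= 14] → A
job_id=106: state='failed' → outer ELSE → other
job_id=107: state='killed' → outer ELSE → other
job_id=108: state='queued' → outer ELSE → other
job_id=109: state='failed' → outer ELSE → other
job_id=110: state='queued' → outer ELSE → other

W, other, other, other, other, A, other, other, other, other, other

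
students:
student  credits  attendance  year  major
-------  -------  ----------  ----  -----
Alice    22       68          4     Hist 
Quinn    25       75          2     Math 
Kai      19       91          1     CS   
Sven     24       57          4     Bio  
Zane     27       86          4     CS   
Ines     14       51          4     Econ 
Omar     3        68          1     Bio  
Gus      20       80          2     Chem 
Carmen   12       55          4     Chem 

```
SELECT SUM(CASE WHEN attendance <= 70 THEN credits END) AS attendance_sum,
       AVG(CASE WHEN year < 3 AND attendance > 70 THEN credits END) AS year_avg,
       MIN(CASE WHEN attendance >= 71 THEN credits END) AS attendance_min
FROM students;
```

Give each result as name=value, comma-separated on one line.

[attendance_sum: attendance <= 70]
student=Alice: ✓ → 22
student=Quinn: ✗
student=Kai: ✗
student=Sven: ✓ → 24
student=Zane: ✗
student=Ines: ✓ → 14
student=Omar: ✓ → 3
student=Gus: ✗
student=Carmen: ✓ → 12
attendance_sum = 22 + 24 + 14 + 3 + 12 = 75
—
[year_avg: year < 3 AND attendance > 70]
student=Alice: ✗
student=Quinn: ✓ → 25
student=Kai: ✓ → 19
student=Sven: ✗
student=Zane: ✗
student=Ines: ✗
student=Omar: ✗
student=Gus: ✓ → 20
student=Carmen: ✗
year_avg = (25 + 19 + 20) / 3 = 21.3333333333
—
[attendance_min: attendance >= 71]
student=Alice: ✗
student=Quinn: ✓ → 25
student=Kai: ✓ → 19
student=Sven: ✗
student=Zane: ✓ → 27
student=Ines: ✗
student=Omar: ✗
student=Gus: ✓ → 20
student=Carmen: ✗
attendance_min = MIN(25, 19, 27, 20) = 19

attendance_sum=75, year_avg=21.3333333333, attendance_min=19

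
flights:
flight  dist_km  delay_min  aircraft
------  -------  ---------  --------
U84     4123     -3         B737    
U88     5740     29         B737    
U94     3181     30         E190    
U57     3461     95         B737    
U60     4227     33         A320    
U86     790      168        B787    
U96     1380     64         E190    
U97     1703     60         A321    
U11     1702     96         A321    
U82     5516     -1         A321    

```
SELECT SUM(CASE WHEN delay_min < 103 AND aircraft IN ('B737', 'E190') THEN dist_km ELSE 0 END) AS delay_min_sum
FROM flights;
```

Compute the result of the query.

flight=U84: ✓ → 4123
flight=U88: ✓ → 5740
flight=U94: ✓ → 3181
flight=U57: ✓ → 3461
flight=U60: ✗
flight=U86: ✗
flight=U96: ✓ → 1380
flight=U97: ✗
flight=U11: ✗
flight=U82: ✗
delay_min_sum = 4123 + 5740 + 3181 + 3461 + 1380 = 17885

17885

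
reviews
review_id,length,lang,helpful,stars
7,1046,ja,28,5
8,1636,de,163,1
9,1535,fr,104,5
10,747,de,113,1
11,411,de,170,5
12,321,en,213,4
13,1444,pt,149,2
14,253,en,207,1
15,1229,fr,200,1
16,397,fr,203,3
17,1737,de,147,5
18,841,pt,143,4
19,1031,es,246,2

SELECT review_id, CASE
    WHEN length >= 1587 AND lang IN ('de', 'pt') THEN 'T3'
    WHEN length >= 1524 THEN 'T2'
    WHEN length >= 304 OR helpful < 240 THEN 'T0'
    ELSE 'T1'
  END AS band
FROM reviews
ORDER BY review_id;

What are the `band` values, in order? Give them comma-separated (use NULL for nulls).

T0, T3, T2, T0, T0, T0, T0, T0, T0, T0, T3, T0, T0

review_id=7: length >= 304 OR helpful < 240 → T0
review_id=8: length >= 1587 AND lang IN ('de', 'pt') → T3
review_id=9: length >= 1524 → T2
review_id=10: length >= 304 OR helpful < 240 → T0
review_id=11: length >= 304 OR helpful < 240 → T0
review_id=12: length >= 304 OR helpful < 240 → T0
review_id=13: length >= 304 OR helpful < 240 → T0
review_id=14: length >= 304 OR helpful < 240 → T0
review_id=15: length >= 304 OR helpful < 240 → T0
review_id=16: length >= 304 OR helpful < 240 → T0
review_id=17: length >= 1587 AND lang IN ('de', 'pt') → T3
review_id=18: length >= 304 OR helpful < 240 → T0
review_id=19: length >= 304 OR helpful < 240 → T0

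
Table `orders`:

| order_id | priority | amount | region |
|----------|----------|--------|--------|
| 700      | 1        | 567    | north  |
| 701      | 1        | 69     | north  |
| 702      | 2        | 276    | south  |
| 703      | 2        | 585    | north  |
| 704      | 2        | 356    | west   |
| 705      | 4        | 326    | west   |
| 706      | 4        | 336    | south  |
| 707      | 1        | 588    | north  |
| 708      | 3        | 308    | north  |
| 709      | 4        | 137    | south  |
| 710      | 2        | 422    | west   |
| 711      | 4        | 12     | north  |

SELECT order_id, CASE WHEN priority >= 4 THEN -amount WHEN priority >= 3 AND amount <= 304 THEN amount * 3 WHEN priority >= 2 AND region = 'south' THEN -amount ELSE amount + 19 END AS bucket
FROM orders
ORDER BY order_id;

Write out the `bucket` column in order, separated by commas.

586, 88, -276, 604, 375, -326, -336, 607, 327, -137, 441, -12

order_id=700: ELSE → 586
order_id=701: ELSE → 88
order_id=702: priority >= 2 AND region = 'south' → -276
order_id=703: ELSE → 604
order_id=704: ELSE → 375
order_id=705: priority >= 4 → -326
order_id=706: priority >= 4 → -336
order_id=707: ELSE → 607
order_id=708: ELSE → 327
order_id=709: priority >= 4 → -137
order_id=710: ELSE → 441
order_id=711: priority >= 4 → -12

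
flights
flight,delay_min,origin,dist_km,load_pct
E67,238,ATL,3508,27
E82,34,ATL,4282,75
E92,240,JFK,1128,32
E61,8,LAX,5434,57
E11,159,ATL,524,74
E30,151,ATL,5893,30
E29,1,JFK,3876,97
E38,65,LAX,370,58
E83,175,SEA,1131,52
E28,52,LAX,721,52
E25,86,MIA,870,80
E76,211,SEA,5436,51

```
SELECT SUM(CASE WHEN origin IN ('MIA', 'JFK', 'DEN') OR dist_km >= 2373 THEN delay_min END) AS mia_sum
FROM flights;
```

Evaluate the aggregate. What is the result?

flight=E67: ✓ → 238
flight=E82: ✓ → 34
flight=E92: ✓ → 240
flight=E61: ✓ → 8
flight=E11: ✗
flight=E30: ✓ → 151
flight=E29: ✓ → 1
flight=E38: ✗
flight=E83: ✗
flight=E28: ✗
flight=E25: ✓ → 86
flight=E76: ✓ → 211
mia_sum = 238 + 34 + 240 + 8 + 151 + 1 + 86 + 211 = 969

969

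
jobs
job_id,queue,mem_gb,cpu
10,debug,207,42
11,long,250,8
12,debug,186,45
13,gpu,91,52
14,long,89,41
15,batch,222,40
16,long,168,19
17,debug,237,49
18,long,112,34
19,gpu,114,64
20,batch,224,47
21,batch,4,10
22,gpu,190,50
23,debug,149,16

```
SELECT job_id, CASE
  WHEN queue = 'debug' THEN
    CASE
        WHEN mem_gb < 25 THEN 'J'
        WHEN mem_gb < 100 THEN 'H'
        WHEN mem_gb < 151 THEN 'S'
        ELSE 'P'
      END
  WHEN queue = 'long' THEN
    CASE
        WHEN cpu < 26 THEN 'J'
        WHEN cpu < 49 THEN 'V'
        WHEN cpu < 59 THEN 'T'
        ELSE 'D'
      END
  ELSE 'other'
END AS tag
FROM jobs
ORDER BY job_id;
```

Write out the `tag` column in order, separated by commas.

job_id=10: queue='debug' → inner[ELSE] → P
job_id=11: queue='long' → inner[cpu < 26] → J
job_id=12: queue='debug' → inner[ELSE] → P
job_id=13: queue='gpu' → outer ELSE → other
job_id=14: queue='long' → inner[cpu < 49] → V
job_id=15: queue='batch' → outer ELSE → other
job_id=16: queue='long' → inner[cpu < 26] → J
job_id=17: queue='debug' → inner[ELSE] → P
job_id=18: queue='long' → inner[cpu < 49] → V
job_id=19: queue='gpu' → outer ELSE → other
job_id=20: queue='batch' → outer ELSE → other
job_id=21: queue='batch' → outer ELSE → other
job_id=22: queue='gpu' → outer ELSE → other
job_id=23: queue='debug' → inner[mem_gb < 151] → S

P, J, P, other, V, other, J, P, V, other, other, other, other, S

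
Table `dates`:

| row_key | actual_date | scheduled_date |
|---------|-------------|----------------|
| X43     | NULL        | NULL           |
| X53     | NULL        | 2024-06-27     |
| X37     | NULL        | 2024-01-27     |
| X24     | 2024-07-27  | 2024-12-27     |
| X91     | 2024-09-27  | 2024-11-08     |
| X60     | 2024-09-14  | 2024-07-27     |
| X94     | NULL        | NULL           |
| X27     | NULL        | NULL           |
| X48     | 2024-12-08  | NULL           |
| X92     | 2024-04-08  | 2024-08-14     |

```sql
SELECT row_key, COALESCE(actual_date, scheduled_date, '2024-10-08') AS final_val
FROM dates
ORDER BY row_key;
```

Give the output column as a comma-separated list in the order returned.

2024-07-27, 2024-10-08, 2024-01-27, 2024-10-08, 2024-12-08, 2024-06-27, 2024-09-14, 2024-09-27, 2024-04-08, 2024-10-08

row_key=X24: actual_date=2024-07-27 → 2024-07-27
row_key=X27: actual_date=NULL, scheduled_date=NULL, → literal 2024-10-08 → 2024-10-08
row_key=X37: actual_date=NULL, scheduled_date=2024-01-27 → 2024-01-27
row_key=X43: actual_date=NULL, scheduled_date=NULL, → literal 2024-10-08 → 2024-10-08
row_key=X48: actual_date=2024-12-08 → 2024-12-08
row_key=X53: actual_date=NULL, scheduled_date=2024-06-27 → 2024-06-27
row_key=X60: actual_date=2024-09-14 → 2024-09-14
row_key=X91: actual_date=2024-09-27 → 2024-09-27
row_key=X92: actual_date=2024-04-08 → 2024-04-08
row_key=X94: actual_date=NULL, scheduled_date=NULL, → literal 2024-10-08 → 2024-10-08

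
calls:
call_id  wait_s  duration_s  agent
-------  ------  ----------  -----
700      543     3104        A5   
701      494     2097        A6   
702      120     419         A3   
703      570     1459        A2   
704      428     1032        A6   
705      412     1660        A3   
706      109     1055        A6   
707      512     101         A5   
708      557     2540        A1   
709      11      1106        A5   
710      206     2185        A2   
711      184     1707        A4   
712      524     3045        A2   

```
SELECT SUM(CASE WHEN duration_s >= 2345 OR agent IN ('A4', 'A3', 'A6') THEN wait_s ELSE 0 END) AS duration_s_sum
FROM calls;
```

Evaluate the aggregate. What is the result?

3371

call_id=700: ✓ → 543
call_id=701: ✓ → 494
call_id=702: ✓ → 120
call_id=703: ✗
call_id=704: ✓ → 428
call_id=705: ✓ → 412
call_id=706: ✓ → 109
call_id=707: ✗
call_id=708: ✓ → 557
call_id=709: ✗
call_id=710: ✗
call_id=711: ✓ → 184
call_id=712: ✓ → 524
duration_s_sum = 543 + 494 + 120 + 428 + 412 + 109 + 557 + 184 + 524 = 3371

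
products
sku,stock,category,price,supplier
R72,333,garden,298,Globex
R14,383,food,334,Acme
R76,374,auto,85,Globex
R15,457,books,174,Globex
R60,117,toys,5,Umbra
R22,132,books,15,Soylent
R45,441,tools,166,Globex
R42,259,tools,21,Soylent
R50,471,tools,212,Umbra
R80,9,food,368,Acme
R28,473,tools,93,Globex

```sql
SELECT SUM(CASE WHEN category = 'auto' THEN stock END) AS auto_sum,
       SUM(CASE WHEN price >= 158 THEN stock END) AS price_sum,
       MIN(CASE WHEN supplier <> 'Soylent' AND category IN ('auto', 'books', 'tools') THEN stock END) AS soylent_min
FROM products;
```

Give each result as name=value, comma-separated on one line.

auto_sum=374, price_sum=2094, soylent_min=374

[auto_sum: category = 'auto']
sku=R72: ✗
sku=R14: ✗
sku=R76: ✓ → 374
sku=R15: ✗
sku=R60: ✗
sku=R22: ✗
sku=R45: ✗
sku=R42: ✗
sku=R50: ✗
sku=R80: ✗
sku=R28: ✗
auto_sum = 374
—
[price_sum: price >= 158]
sku=R72: ✓ → 333
sku=R14: ✓ → 383
sku=R76: ✗
sku=R15: ✓ → 457
sku=R60: ✗
sku=R22: ✗
sku=R45: ✓ → 441
sku=R42: ✗
sku=R50: ✓ → 471
sku=R80: ✓ → 9
sku=R28: ✗
price_sum = 333 + 383 + 457 + 441 + 471 + 9 = 2094
—
[soylent_min: supplier <> 'Soylent' AND category IN ('auto', 'books', 'tools')]
sku=R72: ✗
sku=R14: ✗
sku=R76: ✓ → 374
sku=R15: ✓ → 457
sku=R60: ✗
sku=R22: ✗
sku=R45: ✓ → 441
sku=R42: ✗
sku=R50: ✓ → 471
sku=R80: ✗
sku=R28: ✓ → 473
soylent_min = MIN(374, 457, 441, 471, 473) = 374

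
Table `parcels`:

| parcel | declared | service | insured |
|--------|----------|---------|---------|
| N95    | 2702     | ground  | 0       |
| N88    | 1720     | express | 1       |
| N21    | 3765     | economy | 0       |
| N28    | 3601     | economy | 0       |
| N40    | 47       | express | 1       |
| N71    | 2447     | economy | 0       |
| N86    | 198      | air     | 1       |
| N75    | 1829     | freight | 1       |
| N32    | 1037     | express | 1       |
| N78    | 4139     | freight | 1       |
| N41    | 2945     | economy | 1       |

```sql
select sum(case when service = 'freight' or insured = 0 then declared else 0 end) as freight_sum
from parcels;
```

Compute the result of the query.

parcel=N95: ✓ → 2702
parcel=N88: ✗
parcel=N21: ✓ → 3765
parcel=N28: ✓ → 3601
parcel=N40: ✗
parcel=N71: ✓ → 2447
parcel=N86: ✗
parcel=N75: ✓ → 1829
parcel=N32: ✗
parcel=N78: ✓ → 4139
parcel=N41: ✗
freight_sum = 2702 + 3765 + 3601 + 2447 + 1829 + 4139 = 18483

18483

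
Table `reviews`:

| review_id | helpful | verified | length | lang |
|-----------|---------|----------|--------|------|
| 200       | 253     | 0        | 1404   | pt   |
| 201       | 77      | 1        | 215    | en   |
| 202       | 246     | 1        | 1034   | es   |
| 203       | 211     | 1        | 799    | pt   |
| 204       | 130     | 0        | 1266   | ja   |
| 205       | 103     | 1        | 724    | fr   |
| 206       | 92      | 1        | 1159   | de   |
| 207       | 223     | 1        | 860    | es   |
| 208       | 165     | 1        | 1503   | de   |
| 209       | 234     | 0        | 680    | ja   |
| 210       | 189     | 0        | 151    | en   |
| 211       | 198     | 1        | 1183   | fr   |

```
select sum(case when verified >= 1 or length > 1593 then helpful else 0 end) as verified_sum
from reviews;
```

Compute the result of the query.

1315

review_id=200: ✗
review_id=201: ✓ → 77
review_id=202: ✓ → 246
review_id=203: ✓ → 211
review_id=204: ✗
review_id=205: ✓ → 103
review_id=206: ✓ → 92
review_id=207: ✓ → 223
review_id=208: ✓ → 165
review_id=209: ✗
review_id=210: ✗
review_id=211: ✓ → 198
verified_sum = 77 + 246 + 211 + 103 + 92 + 223 + 165 + 198 = 1315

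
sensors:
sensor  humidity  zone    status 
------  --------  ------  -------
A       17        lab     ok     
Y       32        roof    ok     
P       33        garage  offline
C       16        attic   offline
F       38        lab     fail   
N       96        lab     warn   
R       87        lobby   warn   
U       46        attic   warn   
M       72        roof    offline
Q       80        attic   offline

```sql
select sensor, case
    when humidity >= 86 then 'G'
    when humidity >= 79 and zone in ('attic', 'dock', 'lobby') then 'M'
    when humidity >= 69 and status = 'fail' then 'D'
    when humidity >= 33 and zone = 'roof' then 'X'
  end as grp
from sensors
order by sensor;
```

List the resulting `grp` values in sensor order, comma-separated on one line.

NULL, NULL, NULL, X, G, NULL, M, G, NULL, NULL

sensor=A: (no match → NULL) → NULL
sensor=C: (no match → NULL) → NULL
sensor=F: (no match → NULL) → NULL
sensor=M: humidity >= 33 and zone = 'roof' → X
sensor=N: humidity >= 86 → G
sensor=P: (no match → NULL) → NULL
sensor=Q: humidity >= 79 and zone in ('attic', 'dock', 'lobby') → M
sensor=R: humidity >= 86 → G
sensor=U: (no match → NULL) → NULL
sensor=Y: (no match → NULL) → NULL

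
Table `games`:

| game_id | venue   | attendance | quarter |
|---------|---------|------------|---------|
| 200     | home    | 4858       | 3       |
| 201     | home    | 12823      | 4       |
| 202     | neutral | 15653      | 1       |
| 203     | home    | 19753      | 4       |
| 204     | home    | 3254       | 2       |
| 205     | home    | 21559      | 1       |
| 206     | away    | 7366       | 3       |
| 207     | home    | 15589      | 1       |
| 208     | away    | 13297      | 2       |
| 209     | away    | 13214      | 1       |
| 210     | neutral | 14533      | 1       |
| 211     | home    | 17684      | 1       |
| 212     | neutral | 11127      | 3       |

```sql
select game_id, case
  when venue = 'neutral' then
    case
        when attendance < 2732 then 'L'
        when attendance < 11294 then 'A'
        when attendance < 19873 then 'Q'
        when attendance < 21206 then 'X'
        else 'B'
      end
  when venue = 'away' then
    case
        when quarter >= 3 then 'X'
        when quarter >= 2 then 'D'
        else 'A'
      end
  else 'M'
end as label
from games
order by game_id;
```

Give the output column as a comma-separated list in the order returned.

game_id=200: venue='home' → outer ELSE → M
game_id=201: venue='home' → outer ELSE → M
game_id=202: venue='neutral' → inner[attendance < 19873] → Q
game_id=203: venue='home' → outer ELSE → M
game_id=204: venue='home' → outer ELSE → M
game_id=205: venue='home' → outer ELSE → M
game_id=206: venue='away' → inner[quarter >= 3] → X
game_id=207: venue='home' → outer ELSE → M
game_id=208: venue='away' → inner[quarter >= 2] → D
game_id=209: venue='away' → inner[ELSE] → A
game_id=210: venue='neutral' → inner[attendance < 19873] → Q
game_id=211: venue='home' → outer ELSE → M
game_id=212: venue='neutral' → inner[attendance < 11294] → A

M, M, Q, M, M, M, X, M, D, A, Q, M, A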